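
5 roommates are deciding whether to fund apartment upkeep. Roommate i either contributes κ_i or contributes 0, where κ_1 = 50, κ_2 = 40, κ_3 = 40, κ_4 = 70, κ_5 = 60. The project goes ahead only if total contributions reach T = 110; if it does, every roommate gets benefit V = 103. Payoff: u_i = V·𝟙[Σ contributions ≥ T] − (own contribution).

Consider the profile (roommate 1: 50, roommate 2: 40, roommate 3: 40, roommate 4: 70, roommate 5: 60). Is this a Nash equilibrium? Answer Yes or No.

No

Total = 260 ≥ 110: provided.
Roommate 1 (pledges 50, payoff 53): dropping to 0 → total 210, payoff 103. Profitable deviation.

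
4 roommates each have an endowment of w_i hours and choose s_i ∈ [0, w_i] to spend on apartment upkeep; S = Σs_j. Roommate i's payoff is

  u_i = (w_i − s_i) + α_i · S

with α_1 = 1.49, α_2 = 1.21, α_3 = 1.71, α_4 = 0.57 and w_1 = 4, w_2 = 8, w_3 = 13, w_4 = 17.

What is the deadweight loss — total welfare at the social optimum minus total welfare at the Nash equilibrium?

∂u_i/∂s_i = α_i − 1, so roommate i contributes w_i if α_i > 1, else 0.
α_i > 1 for i ∈ {1, 2, 3}; NE contributions (4, 8, 13, 0), S = 25.
W^NE = Σw_i − S^NE + (Σα_i)·S^NE = 42 + 3.98·25 = 141.5.
Planner: ∂(Σu_j)/∂s_i = Σα_j − 1 = 3.98 > 0, so everyone contributes w_i; S^SO = 42, W^SO = 42 + 3.98·42 = 209.16.
Deadweight loss = 67.66.

67.66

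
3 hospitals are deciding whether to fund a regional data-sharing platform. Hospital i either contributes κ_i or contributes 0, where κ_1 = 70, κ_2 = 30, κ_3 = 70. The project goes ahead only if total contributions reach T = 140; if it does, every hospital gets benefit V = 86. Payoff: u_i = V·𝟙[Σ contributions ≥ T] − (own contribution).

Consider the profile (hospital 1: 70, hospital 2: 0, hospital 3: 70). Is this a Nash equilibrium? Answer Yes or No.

Total = 140 ≥ 140: provided.
Hospital 1 (pledges 70, payoff 16): dropping to 0 → total 70, payoff 0. No gain.
Hospital 2 (pledges 0, payoff 86): pledging 30 → total 170, payoff 56. No gain.
Hospital 3 (pledges 70, payoff 16): dropping to 0 → total 70, payoff 0. No gain.

Yes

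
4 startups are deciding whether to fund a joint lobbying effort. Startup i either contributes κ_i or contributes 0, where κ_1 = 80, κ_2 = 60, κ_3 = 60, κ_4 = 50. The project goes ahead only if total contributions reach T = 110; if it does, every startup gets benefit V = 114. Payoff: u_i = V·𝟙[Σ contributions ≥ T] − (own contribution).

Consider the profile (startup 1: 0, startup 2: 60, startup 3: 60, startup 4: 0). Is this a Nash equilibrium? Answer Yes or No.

Total = 120 ≥ 110: provided.
Startup 1 (pledges 0, payoff 114): pledging 80 → total 200, payoff 34. No gain.
Startup 2 (pledges 60, payoff 54): dropping to 0 → total 60, payoff 0. No gain.
Startup 3 (pledges 60, payoff 54): dropping to 0 → total 60, payoff 0. No gain.
Startup 4 (pledges 0, payoff 114): pledging 50 → total 170, payoff 64. No gain.

Yes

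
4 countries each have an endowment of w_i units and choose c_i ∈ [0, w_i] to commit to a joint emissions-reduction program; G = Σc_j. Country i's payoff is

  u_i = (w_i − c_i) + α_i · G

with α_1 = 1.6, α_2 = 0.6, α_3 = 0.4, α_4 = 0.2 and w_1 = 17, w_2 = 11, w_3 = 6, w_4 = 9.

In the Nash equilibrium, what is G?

17

∂u_i/∂c_i = α_i − 1, so country i contributes w_i if α_i > 1, else 0.
α_i > 1 for i ∈ {1}; NE contributions (17, 0, 0, 0), G = 17.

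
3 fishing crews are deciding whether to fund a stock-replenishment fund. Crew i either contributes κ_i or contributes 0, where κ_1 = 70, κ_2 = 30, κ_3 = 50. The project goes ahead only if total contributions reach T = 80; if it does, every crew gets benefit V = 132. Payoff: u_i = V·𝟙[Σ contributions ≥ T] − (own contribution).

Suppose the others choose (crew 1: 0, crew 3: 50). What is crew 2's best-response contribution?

30

Others' total = 50. Contributing 30 brings total to 80 ≥ 80: gain V − κ_2 = 102.
Best response: 30.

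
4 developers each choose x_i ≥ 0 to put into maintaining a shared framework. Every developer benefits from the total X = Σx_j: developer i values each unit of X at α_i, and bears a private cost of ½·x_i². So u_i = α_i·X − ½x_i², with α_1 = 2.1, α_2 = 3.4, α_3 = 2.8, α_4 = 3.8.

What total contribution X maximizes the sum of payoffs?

Planner FOC: ∂(Σu_j)/∂x_i = (Σα_j) − x_i = 0, so x_i^SO = Σα_j = 12.1 for every i; X^SO = 48.4.

48.4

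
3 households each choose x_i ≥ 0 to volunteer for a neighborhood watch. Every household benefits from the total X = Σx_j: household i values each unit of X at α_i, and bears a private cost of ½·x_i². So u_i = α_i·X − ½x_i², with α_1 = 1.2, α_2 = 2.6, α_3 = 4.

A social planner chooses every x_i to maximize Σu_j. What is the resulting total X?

23.4

Planner FOC: ∂(Σu_j)/∂x_i = (Σα_j) − x_i = 0, so x_i^SO = Σα_j = 7.8 for every i; X^SO = 23.4.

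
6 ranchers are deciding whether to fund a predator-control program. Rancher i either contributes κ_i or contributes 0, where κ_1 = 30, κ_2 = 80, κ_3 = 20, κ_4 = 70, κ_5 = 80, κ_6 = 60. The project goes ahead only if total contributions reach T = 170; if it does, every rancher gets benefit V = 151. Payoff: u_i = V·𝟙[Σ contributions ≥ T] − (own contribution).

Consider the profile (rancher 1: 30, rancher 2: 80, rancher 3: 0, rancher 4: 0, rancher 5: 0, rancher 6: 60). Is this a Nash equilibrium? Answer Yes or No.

Total = 170 ≥ 170: provided.
Rancher 1 (pledges 30, payoff 121): dropping to 0 → total 140, payoff 0. No gain.
Rancher 2 (pledges 80, payoff 71): dropping to 0 → total 90, payoff 0. No gain.
Rancher 3 (pledges 0, payoff 151): pledging 20 → total 190, payoff 131. No gain.
Rancher 4 (pledges 0, payoff 151): pledging 70 → total 240, payoff 81. No gain.
Rancher 5 (pledges 0, payoff 151): pledging 80 → total 250, payoff 71. No gain.
Rancher 6 (pledges 60, payoff 91): dropping to 0 → total 110, payoff 0. No gain.

Yes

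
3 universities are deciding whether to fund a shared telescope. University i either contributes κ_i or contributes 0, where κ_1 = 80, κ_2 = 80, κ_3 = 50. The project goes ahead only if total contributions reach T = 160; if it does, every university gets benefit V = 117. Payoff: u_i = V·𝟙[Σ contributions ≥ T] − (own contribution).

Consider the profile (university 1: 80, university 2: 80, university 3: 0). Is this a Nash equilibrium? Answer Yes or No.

Yes

Total = 160 ≥ 160: provided.
University 1 (pledges 80, payoff 37): dropping to 0 → total 80, payoff 0. No gain.
University 2 (pledges 80, payoff 37): dropping to 0 → total 80, payoff 0. No gain.
University 3 (pledges 0, payoff 117): pledging 50 → total 210, payoff 67. No gain.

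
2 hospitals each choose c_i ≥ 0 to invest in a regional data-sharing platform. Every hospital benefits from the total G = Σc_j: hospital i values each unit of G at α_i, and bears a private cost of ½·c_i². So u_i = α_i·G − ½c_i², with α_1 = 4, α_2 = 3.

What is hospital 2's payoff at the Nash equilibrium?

16.5

Hospital i's FOC: ∂u_i/∂c_i = α_i − c_i = 0, so c_i* = α_i.
NE contributions = (4, 3); G = 7.
u_2 = α_2·G − ½·(c_2)² = 3·7 − ½·3² = 16.5.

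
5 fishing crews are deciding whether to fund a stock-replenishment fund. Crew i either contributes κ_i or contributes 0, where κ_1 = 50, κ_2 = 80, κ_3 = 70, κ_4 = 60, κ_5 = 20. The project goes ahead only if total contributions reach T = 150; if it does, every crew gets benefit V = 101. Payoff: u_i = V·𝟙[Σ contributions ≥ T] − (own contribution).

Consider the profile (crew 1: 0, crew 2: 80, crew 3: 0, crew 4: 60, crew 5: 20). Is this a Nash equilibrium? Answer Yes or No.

Yes

Total = 160 ≥ 150: provided.
Crew 1 (pledges 0, payoff 101): pledging 50 → total 210, payoff 51. No gain.
Crew 2 (pledges 80, payoff 21): dropping to 0 → total 80, payoff 0. No gain.
Crew 3 (pledges 0, payoff 101): pledging 70 → total 230, payoff 31. No gain.
Crew 4 (pledges 60, payoff 41): dropping to 0 → total 100, payoff 0. No gain.
Crew 5 (pledges 20, payoff 81): dropping to 0 → total 140, payoff 0. No gain.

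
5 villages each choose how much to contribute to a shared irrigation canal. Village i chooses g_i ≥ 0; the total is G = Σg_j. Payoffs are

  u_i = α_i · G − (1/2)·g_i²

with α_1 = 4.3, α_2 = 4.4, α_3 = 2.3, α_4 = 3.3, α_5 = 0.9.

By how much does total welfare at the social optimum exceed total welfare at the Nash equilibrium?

373.98

Village i's FOC: ∂u_i/∂g_i = α_i − g_i = 0, so g_i* = α_i.
NE contributions = (4.3, 4.4, 2.3, 3.3, 0.9); G = 15.2.
W^NE = (Σα)·G − ½Σα_i² = 15.2² − ½·54.84 = 203.62.
Planner sets g_i = Σα_j = 15.2 for every i, so G^SO = 5·15.2 = 76.
W^SO = (Σα)·G^SO − ½·5·(Σα)² = (5/2)·15.2² = 577.6.
Deadweight loss = W^SO − W^NE = 373.98.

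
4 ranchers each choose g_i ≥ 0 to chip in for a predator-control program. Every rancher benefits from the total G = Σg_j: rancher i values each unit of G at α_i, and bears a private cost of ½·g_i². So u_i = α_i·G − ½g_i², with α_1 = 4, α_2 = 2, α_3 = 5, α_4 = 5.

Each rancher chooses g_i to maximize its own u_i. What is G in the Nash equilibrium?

Rancher i's FOC: ∂u_i/∂g_i = α_i − g_i = 0, so g_i* = α_i.
NE contributions = (4, 2, 5, 5); G = 16.

16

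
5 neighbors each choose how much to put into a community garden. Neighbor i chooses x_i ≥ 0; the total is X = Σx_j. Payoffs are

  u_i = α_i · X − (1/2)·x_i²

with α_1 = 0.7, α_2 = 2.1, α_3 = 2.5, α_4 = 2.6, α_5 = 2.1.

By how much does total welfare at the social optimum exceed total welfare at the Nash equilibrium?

Neighbor i's FOC: ∂u_i/∂x_i = α_i − x_i = 0, so x_i* = α_i.
NE contributions = (0.7, 2.1, 2.5, 2.6, 2.1); X = 10.
W^NE = (Σα)·X − ½Σα_i² = 10² − ½·22.32 = 88.84.
Planner sets x_i = Σα_j = 10 for every i, so X^SO = 5·10 = 50.
W^SO = (Σα)·X^SO − ½·5·(Σα)² = (5/2)·10² = 250.
Deadweight loss = W^SO − W^NE = 161.16.

161.16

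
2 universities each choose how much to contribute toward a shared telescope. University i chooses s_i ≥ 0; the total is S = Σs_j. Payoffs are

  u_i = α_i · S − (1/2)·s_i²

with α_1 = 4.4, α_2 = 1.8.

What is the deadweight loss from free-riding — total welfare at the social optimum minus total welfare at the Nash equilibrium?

11.3

University i's FOC: ∂u_i/∂s_i = α_i − s_i = 0, so s_i* = α_i.
NE contributions = (4.4, 1.8); S = 6.2.
W^NE = (Σα)·S − ½Σα_i² = 6.2² − ½·22.6 = 27.14.
Planner sets s_i = Σα_j = 6.2 for every i, so S^SO = 2·6.2 = 12.4.
W^SO = (Σα)·S^SO − ½·2·(Σα)² = (2/2)·6.2² = 38.44.
Deadweight loss = W^SO − W^NE = 11.3.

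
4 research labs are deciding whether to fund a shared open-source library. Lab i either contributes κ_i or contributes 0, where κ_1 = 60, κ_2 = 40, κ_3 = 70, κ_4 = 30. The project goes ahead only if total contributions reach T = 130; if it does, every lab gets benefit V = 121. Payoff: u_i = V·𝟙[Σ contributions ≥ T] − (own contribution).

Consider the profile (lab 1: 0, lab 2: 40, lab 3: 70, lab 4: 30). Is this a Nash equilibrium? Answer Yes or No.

Total = 140 ≥ 130: provided.
Lab 1 (pledges 0, payoff 121): pledging 60 → total 200, payoff 61. No gain.
Lab 2 (pledges 40, payoff 81): dropping to 0 → total 100, payoff 0. No gain.
Lab 3 (pledges 70, payoff 51): dropping to 0 → total 70, payoff 0. No gain.
Lab 4 (pledges 30, payoff 91): dropping to 0 → total 110, payoff 0. No gain.

Yes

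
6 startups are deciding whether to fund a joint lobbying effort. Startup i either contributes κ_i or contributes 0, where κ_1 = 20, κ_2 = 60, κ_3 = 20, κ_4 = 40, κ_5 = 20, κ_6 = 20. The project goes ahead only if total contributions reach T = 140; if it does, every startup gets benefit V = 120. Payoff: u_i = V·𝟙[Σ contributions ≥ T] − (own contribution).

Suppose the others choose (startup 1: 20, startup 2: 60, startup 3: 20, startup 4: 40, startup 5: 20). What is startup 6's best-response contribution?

0

Others' total = 160 ≥ 140; contributing adds cost 20 for no extra benefit.
Best response: 0.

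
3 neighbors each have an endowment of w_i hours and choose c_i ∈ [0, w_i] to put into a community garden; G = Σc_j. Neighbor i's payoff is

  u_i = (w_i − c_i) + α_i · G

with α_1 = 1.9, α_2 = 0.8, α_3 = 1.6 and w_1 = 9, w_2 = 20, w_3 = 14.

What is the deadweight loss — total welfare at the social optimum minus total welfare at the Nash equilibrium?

∂u_i/∂c_i = α_i − 1, so neighbor i contributes w_i if α_i > 1, else 0.
α_i > 1 for i ∈ {1, 3}; NE contributions (9, 0, 14), G = 23.
W^NE = Σw_i − G^NE + (Σα_i)·G^NE = 43 + 3.3·23 = 118.9.
Planner: ∂(Σu_j)/∂c_i = Σα_j − 1 = 3.3 > 0, so everyone contributes w_i; G^SO = 43, W^SO = 43 + 3.3·43 = 184.9.
Deadweight loss = 66.

66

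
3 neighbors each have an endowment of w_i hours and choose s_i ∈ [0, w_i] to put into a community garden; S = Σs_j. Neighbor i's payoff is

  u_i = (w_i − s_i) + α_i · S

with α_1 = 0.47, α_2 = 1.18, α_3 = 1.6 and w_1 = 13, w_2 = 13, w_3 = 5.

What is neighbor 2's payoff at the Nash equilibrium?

21.24

∂u_i/∂s_i = α_i − 1, so neighbor i contributes w_i if α_i > 1, else 0.
α_i > 1 for i ∈ {2, 3}; NE contributions (0, 13, 5), S = 18.
u_2 = (13 − 13) + 1.18·18 = 21.24.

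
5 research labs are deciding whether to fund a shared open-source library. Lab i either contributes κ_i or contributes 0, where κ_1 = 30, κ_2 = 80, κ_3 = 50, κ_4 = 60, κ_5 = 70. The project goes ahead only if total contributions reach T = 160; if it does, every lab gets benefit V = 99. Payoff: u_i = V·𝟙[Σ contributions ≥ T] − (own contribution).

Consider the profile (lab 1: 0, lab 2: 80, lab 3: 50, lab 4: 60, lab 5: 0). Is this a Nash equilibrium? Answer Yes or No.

Total = 190 ≥ 160: provided.
Lab 1 (pledges 0, payoff 99): pledging 30 → total 220, payoff 69. No gain.
Lab 2 (pledges 80, payoff 19): dropping to 0 → total 110, payoff 0. No gain.
Lab 3 (pledges 50, payoff 49): dropping to 0 → total 140, payoff 0. No gain.
Lab 4 (pledges 60, payoff 39): dropping to 0 → total 130, payoff 0. No gain.
Lab 5 (pledges 0, payoff 99): pledging 70 → total 260, payoff 29. No gain.

Yes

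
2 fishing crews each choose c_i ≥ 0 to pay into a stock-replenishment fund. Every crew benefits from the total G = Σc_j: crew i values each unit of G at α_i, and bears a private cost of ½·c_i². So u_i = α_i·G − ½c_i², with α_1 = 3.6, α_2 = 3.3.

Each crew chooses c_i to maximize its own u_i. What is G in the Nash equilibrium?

Crew i's FOC: ∂u_i/∂c_i = α_i − c_i = 0, so c_i* = α_i.
NE contributions = (3.6, 3.3); G = 6.9.

6.9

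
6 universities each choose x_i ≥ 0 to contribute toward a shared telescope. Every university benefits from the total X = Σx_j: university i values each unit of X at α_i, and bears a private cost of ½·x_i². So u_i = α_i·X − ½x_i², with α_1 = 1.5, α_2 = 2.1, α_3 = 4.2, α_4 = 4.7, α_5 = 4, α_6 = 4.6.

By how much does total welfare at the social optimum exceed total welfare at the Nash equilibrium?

University i's FOC: ∂u_i/∂x_i = α_i − x_i = 0, so x_i* = α_i.
NE contributions = (1.5, 2.1, 4.2, 4.7, 4, 4.6); X = 21.1.
W^NE = (Σα)·X − ½Σα_i² = 21.1² − ½·83.55 = 403.435.
Planner sets x_i = Σα_j = 21.1 for every i, so X^SO = 6·21.1 = 126.6.
W^SO = (Σα)·X^SO − ½·6·(Σα)² = (6/2)·21.1² = 1335.63.
Deadweight loss = W^SO − W^NE = 932.195.

932.195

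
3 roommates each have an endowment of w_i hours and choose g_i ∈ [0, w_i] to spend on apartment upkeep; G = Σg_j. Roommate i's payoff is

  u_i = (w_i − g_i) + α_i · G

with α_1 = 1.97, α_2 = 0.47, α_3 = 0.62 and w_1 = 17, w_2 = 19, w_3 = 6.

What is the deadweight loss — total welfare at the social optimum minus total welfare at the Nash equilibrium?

51.5

∂u_i/∂g_i = α_i − 1, so roommate i contributes w_i if α_i > 1, else 0.
α_i > 1 for i ∈ {1}; NE contributions (17, 0, 0), G = 17.
W^NE = Σw_i − G^NE + (Σα_i)·G^NE = 42 + 2.06·17 = 77.02.
Planner: ∂(Σu_j)/∂g_i = Σα_j − 1 = 2.06 > 0, so everyone contributes w_i; G^SO = 42, W^SO = 42 + 2.06·42 = 128.52.
Deadweight loss = 51.5.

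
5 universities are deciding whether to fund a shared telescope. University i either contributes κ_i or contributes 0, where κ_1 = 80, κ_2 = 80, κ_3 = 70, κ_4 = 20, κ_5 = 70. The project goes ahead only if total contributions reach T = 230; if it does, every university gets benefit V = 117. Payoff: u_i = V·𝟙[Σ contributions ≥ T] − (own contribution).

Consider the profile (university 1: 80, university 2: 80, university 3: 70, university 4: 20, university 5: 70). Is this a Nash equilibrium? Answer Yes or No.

No

Total = 320 ≥ 230: provided.
University 1 (pledges 80, payoff 37): dropping to 0 → total 240, payoff 117. Profitable deviation.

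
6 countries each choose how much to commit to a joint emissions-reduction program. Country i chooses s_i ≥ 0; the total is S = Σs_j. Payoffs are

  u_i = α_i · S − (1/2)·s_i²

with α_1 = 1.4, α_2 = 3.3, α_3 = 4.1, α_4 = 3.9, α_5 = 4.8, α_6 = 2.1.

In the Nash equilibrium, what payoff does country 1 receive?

26.46

Country i's FOC: ∂u_i/∂s_i = α_i − s_i = 0, so s_i* = α_i.
NE contributions = (1.4, 3.3, 4.1, 3.9, 4.8, 2.1); S = 19.6.
u_1 = α_1·S − ½·(s_1)² = 1.4·19.6 − ½·1.4² = 26.46.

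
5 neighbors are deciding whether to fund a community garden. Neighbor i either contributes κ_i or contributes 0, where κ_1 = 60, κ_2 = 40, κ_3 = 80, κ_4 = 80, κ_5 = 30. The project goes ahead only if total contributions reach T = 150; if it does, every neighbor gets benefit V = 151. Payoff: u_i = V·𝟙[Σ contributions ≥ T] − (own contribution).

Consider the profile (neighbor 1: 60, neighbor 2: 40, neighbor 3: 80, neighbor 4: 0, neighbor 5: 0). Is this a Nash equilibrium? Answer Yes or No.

Yes

Total = 180 ≥ 150: provided.
Neighbor 1 (pledges 60, payoff 91): dropping to 0 → total 120, payoff 0. No gain.
Neighbor 2 (pledges 40, payoff 111): dropping to 0 → total 140, payoff 0. No gain.
Neighbor 3 (pledges 80, payoff 71): dropping to 0 → total 100, payoff 0. No gain.
Neighbor 4 (pledges 0, payoff 151): pledging 80 → total 260, payoff 71. No gain.
Neighbor 5 (pledges 0, payoff 151): pledging 30 → total 210, payoff 121. No gain.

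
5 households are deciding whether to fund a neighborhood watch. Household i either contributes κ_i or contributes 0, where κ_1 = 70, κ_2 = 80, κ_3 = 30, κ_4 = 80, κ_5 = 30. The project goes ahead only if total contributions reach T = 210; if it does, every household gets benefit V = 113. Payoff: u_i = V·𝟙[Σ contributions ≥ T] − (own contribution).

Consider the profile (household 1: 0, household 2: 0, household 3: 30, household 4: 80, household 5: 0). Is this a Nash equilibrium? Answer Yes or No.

Total = 110 < 210: not provided.
Household 1 (pledges 0, payoff 0): pledging 70 → total 180, payoff -70. No gain.
Household 2 (pledges 0, payoff 0): pledging 80 → total 190, payoff -80. No gain.
Household 3 (pledges 30, payoff -30): dropping to 0 → total 80, payoff 0. Profitable deviation.

No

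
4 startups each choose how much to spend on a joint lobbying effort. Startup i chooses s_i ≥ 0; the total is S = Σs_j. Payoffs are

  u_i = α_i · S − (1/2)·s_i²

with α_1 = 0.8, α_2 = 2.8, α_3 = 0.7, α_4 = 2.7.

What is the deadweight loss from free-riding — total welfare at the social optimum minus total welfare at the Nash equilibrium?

Startup i's FOC: ∂u_i/∂s_i = α_i − s_i = 0, so s_i* = α_i.
NE contributions = (0.8, 2.8, 0.7, 2.7); S = 7.
W^NE = (Σα)·S − ½Σα_i² = 7² − ½·16.26 = 40.87.
Planner sets s_i = Σα_j = 7 for every i, so S^SO = 4·7 = 28.
W^SO = (Σα)·S^SO − ½·4·(Σα)² = (4/2)·7² = 98.
Deadweight loss = W^SO − W^NE = 57.13.

57.13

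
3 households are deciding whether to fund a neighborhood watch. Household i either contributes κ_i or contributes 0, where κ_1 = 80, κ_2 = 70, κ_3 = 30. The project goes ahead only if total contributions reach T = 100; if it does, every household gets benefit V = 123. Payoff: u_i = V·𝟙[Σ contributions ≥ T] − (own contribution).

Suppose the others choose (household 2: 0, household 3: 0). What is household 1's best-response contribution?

Others' total = 0. Even contributing 80 gives 80 < 100: no benefit either way.
Best response: 0.

0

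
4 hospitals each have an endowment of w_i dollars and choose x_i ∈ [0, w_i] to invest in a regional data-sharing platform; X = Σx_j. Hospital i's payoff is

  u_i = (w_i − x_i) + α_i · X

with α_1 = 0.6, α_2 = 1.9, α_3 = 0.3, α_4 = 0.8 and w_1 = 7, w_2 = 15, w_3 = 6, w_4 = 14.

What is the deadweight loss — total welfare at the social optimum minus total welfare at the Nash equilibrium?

∂u_i/∂x_i = α_i − 1, so hospital i contributes w_i if α_i > 1, else 0.
α_i > 1 for i ∈ {2}; NE contributions (0, 15, 0, 0), X = 15.
W^NE = Σw_i − X^NE + (Σα_i)·X^NE = 42 + 2.6·15 = 81.
Planner: ∂(Σu_j)/∂x_i = Σα_j − 1 = 2.6 > 0, so everyone contributes w_i; X^SO = 42, W^SO = 42 + 2.6·42 = 151.2.
Deadweight loss = 70.2.

70.2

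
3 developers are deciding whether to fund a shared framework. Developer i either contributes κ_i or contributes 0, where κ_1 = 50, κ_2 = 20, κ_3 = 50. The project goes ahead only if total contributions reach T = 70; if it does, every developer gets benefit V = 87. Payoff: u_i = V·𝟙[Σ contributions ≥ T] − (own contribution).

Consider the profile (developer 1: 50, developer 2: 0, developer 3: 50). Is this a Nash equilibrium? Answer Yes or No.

Total = 100 ≥ 70: provided.
Developer 1 (pledges 50, payoff 37): dropping to 0 → total 50, payoff 0. No gain.
Developer 2 (pledges 0, payoff 87): pledging 20 → total 120, payoff 67. No gain.
Developer 3 (pledges 50, payoff 37): dropping to 0 → total 50, payoff 0. No gain.

Yes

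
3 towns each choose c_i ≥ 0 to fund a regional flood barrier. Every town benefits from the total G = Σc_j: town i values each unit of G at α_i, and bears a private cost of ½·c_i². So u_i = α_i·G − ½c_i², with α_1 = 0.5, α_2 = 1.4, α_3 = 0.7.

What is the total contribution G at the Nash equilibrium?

2.6

Town i's FOC: ∂u_i/∂c_i = α_i − c_i = 0, so c_i* = α_i.
NE contributions = (0.5, 1.4, 0.7); G = 2.6.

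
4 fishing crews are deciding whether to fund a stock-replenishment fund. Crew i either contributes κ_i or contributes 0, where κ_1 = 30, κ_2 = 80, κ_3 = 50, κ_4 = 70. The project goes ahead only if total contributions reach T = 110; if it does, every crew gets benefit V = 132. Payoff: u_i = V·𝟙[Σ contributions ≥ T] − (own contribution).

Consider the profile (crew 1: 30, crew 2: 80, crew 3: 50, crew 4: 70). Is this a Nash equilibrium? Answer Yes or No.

Total = 230 ≥ 110: provided.
Crew 1 (pledges 30, payoff 102): dropping to 0 → total 200, payoff 132. Profitable deviation.

No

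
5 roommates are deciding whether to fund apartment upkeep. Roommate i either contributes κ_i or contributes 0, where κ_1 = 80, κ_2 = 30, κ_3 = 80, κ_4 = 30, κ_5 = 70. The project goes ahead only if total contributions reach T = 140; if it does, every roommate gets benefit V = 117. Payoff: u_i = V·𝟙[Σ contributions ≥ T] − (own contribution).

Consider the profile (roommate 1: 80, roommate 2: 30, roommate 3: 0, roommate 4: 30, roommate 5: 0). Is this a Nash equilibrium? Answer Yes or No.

Yes

Total = 140 ≥ 140: provided.
Roommate 1 (pledges 80, payoff 37): dropping to 0 → total 60, payoff 0. No gain.
Roommate 2 (pledges 30, payoff 87): dropping to 0 → total 110, payoff 0. No gain.
Roommate 3 (pledges 0, payoff 117): pledging 80 → total 220, payoff 37. No gain.
Roommate 4 (pledges 30, payoff 87): dropping to 0 → total 110, payoff 0. No gain.
Roommate 5 (pledges 0, payoff 117): pledging 70 → total 210, payoff 47. No gain.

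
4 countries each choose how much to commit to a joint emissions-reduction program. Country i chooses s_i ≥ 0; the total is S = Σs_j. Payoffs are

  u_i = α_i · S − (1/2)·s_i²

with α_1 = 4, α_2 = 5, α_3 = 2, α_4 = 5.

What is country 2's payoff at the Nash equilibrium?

Country i's FOC: ∂u_i/∂s_i = α_i − s_i = 0, so s_i* = α_i.
NE contributions = (4, 5, 2, 5); S = 16.
u_2 = α_2·S − ½·(s_2)² = 5·16 − ½·5² = 67.5.

67.5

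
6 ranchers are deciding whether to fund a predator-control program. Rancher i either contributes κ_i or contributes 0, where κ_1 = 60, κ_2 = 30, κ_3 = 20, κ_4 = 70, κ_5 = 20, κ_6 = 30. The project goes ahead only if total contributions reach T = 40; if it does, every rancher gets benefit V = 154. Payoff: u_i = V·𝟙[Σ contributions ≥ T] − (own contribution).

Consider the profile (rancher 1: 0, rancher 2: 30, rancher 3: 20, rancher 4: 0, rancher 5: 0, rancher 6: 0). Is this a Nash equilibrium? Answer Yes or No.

Yes

Total = 50 ≥ 40: provided.
Rancher 1 (pledges 0, payoff 154): pledging 60 → total 110, payoff 94. No gain.
Rancher 2 (pledges 30, payoff 124): dropping to 0 → total 20, payoff 0. No gain.
Rancher 3 (pledges 20, payoff 134): dropping to 0 → total 30, payoff 0. No gain.
Rancher 4 (pledges 0, payoff 154): pledging 70 → total 120, payoff 84. No gain.
Rancher 5 (pledges 0, payoff 154): pledging 20 → total 70, payoff 134. No gain.
Rancher 6 (pledges 0, payoff 154): pledging 30 → total 80, payoff 124. No gain.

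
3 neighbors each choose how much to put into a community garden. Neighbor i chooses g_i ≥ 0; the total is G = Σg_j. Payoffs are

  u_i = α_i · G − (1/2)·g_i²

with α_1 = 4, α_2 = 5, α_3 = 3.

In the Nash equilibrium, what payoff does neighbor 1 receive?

40

Neighbor i's FOC: ∂u_i/∂g_i = α_i − g_i = 0, so g_i* = α_i.
NE contributions = (4, 5, 3); G = 12.
u_1 = α_1·G − ½·(g_1)² = 4·12 − ½·4² = 40.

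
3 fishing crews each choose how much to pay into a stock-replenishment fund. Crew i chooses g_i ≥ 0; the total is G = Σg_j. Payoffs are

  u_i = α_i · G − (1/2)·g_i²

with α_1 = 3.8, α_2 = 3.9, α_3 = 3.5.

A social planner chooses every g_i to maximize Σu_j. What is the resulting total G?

Planner FOC: ∂(Σu_j)/∂g_i = (Σα_j) − g_i = 0, so g_i^SO = Σα_j = 11.2 for every i; G^SO = 33.6.

33.6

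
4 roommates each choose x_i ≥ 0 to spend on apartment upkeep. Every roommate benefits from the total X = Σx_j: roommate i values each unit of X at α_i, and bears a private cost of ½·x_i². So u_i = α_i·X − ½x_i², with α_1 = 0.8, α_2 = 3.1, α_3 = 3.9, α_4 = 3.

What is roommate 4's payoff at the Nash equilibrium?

27.9

Roommate i's FOC: ∂u_i/∂x_i = α_i − x_i = 0, so x_i* = α_i.
NE contributions = (0.8, 3.1, 3.9, 3); X = 10.8.
u_4 = α_4·X − ½·(x_4)² = 3·10.8 − ½·3² = 27.9.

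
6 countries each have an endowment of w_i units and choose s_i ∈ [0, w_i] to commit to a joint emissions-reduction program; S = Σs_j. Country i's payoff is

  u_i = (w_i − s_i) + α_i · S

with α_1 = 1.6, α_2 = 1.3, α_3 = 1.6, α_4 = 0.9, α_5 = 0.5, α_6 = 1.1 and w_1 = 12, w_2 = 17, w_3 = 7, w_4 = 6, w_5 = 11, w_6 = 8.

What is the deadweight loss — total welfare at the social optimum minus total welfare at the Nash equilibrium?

102

∂u_i/∂s_i = α_i − 1, so country i contributes w_i if α_i > 1, else 0.
α_i > 1 for i ∈ {1, 2, 3, 6}; NE contributions (12, 17, 7, 0, 0, 8), S = 44.
W^NE = Σw_i − S^NE + (Σα_i)·S^NE = 61 + 6·44 = 325.
Planner: ∂(Σu_j)/∂s_i = Σα_j − 1 = 6 > 0, so everyone contributes w_i; S^SO = 61, W^SO = 61 + 6·61 = 427.
Deadweight loss = 102.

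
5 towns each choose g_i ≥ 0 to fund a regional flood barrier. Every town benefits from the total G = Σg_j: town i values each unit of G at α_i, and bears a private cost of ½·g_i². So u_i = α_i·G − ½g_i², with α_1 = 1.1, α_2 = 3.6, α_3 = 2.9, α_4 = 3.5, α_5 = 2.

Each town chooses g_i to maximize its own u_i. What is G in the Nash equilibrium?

13.1

Town i's FOC: ∂u_i/∂g_i = α_i − g_i = 0, so g_i* = α_i.
NE contributions = (1.1, 3.6, 2.9, 3.5, 2); G = 13.1.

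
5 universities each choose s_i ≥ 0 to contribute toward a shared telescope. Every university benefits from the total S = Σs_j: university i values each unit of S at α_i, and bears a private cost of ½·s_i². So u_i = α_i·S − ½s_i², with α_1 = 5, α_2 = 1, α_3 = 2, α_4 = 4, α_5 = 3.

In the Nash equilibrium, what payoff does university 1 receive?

University i's FOC: ∂u_i/∂s_i = α_i − s_i = 0, so s_i* = α_i.
NE contributions = (5, 1, 2, 4, 3); S = 15.
u_1 = α_1·S − ½·(s_1)² = 5·15 − ½·5² = 62.5.

62.5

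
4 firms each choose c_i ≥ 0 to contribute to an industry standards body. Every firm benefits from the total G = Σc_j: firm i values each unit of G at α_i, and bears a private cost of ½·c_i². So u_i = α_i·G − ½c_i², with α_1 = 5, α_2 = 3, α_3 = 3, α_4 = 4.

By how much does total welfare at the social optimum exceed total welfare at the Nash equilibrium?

Firm i's FOC: ∂u_i/∂c_i = α_i − c_i = 0, so c_i* = α_i.
NE contributions = (5, 3, 3, 4); G = 15.
W^NE = (Σα)·G − ½Σα_i² = 15² − ½·59 = 195.5.
Planner sets c_i = Σα_j = 15 for every i, so G^SO = 4·15 = 60.
W^SO = (Σα)·G^SO − ½·4·(Σα)² = (4/2)·15² = 450.
Deadweight loss = W^SO − W^NE = 254.5.

254.5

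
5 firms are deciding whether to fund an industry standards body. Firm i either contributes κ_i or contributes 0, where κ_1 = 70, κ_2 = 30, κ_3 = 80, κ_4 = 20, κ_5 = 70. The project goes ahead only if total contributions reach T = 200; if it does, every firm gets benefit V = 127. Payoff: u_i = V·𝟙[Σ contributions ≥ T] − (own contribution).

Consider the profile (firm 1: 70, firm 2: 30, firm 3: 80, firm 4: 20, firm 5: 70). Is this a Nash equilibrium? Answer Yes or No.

Total = 270 ≥ 200: provided.
Firm 1 (pledges 70, payoff 57): dropping to 0 → total 200, payoff 127. Profitable deviation.

No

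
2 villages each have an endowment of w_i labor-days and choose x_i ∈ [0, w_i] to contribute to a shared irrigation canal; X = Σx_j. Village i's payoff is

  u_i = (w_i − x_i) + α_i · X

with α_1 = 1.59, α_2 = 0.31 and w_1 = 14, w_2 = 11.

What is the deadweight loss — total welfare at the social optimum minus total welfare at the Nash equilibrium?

∂u_i/∂x_i = α_i − 1, so village i contributes w_i if α_i > 1, else 0.
α_i > 1 for i ∈ {1}; NE contributions (14, 0), X = 14.
W^NE = Σw_i − X^NE + (Σα_i)·X^NE = 25 + 0.9·14 = 37.6.
Planner: ∂(Σu_j)/∂x_i = Σα_j − 1 = 0.9 > 0, so everyone contributes w_i; X^SO = 25, W^SO = 25 + 0.9·25 = 47.5.
Deadweight loss = 9.9.

9.9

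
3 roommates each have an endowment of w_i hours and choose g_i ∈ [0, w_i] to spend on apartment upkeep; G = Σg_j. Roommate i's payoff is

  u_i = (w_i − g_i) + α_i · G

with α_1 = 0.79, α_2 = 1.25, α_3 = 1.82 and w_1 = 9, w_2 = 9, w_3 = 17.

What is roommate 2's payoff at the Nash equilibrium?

∂u_i/∂g_i = α_i − 1, so roommate i contributes w_i if α_i > 1, else 0.
α_i > 1 for i ∈ {2, 3}; NE contributions (0, 9, 17), G = 26.
u_2 = (9 − 9) + 1.25·26 = 32.5.

32.5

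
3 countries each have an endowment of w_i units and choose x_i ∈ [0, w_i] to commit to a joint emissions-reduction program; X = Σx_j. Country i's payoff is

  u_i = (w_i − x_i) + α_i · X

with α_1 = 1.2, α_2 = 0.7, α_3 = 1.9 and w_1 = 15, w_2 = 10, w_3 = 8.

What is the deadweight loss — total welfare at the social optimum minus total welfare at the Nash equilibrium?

∂u_i/∂x_i = α_i − 1, so country i contributes w_i if α_i > 1, else 0.
α_i > 1 for i ∈ {1, 3}; NE contributions (15, 0, 8), X = 23.
W^NE = Σw_i − X^NE + (Σα_i)·X^NE = 33 + 2.8·23 = 97.4.
Planner: ∂(Σu_j)/∂x_i = Σα_j − 1 = 2.8 > 0, so everyone contributes w_i; X^SO = 33, W^SO = 33 + 2.8·33 = 125.4.
Deadweight loss = 28.

28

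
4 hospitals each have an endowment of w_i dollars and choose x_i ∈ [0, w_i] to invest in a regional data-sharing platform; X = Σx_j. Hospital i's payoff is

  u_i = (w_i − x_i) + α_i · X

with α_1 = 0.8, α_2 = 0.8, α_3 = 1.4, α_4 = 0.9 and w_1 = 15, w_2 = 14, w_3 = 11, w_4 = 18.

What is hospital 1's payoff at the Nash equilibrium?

23.8

∂u_i/∂x_i = α_i − 1, so hospital i contributes w_i if α_i > 1, else 0.
α_i > 1 for i ∈ {3}; NE contributions (0, 0, 11, 0), X = 11.
u_1 = (15 − 0) + 0.8·11 = 23.8.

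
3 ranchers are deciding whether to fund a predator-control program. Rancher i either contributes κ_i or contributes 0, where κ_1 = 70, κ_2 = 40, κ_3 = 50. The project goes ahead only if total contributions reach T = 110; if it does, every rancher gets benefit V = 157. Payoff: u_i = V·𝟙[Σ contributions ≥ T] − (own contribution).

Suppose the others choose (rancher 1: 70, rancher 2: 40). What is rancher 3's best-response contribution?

0

Others' total = 110 ≥ 110; contributing adds cost 50 for no extra benefit.
Best response: 0.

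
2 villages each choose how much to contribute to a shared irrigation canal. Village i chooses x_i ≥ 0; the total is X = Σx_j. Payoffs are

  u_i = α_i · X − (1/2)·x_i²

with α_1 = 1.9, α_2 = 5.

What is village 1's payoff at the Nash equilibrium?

11.305

Village i's FOC: ∂u_i/∂x_i = α_i − x_i = 0, so x_i* = α_i.
NE contributions = (1.9, 5); X = 6.9.
u_1 = α_1·X − ½·(x_1)² = 1.9·6.9 − ½·1.9² = 11.305.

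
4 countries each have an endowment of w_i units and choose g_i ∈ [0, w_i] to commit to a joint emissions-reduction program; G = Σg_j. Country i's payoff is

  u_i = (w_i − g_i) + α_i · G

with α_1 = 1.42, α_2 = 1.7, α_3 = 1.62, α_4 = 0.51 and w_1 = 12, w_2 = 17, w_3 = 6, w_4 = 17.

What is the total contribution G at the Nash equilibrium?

35

∂u_i/∂g_i = α_i − 1, so country i contributes w_i if α_i > 1, else 0.
α_i > 1 for i ∈ {1, 2, 3}; NE contributions (12, 17, 6, 0), G = 35.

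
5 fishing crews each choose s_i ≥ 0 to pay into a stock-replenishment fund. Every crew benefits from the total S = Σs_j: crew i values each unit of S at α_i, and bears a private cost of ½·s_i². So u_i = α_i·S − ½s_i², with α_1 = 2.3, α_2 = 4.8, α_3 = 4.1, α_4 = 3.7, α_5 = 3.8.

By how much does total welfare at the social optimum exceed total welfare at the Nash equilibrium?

Crew i's FOC: ∂u_i/∂s_i = α_i − s_i = 0, so s_i* = α_i.
NE contributions = (2.3, 4.8, 4.1, 3.7, 3.8); S = 18.7.
W^NE = (Σα)·S − ½Σα_i² = 18.7² − ½·73.27 = 313.055.
Planner sets s_i = Σα_j = 18.7 for every i, so S^SO = 5·18.7 = 93.5.
W^SO = (Σα)·S^SO − ½·5·(Σα)² = (5/2)·18.7² = 874.225.
Deadweight loss = W^SO − W^NE = 561.17.

561.17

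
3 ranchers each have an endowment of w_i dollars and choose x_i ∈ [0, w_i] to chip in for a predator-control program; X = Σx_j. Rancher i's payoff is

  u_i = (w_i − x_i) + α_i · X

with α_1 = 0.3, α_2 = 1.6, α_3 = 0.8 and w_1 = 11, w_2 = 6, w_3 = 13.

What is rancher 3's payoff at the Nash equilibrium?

17.8

∂u_i/∂x_i = α_i − 1, so rancher i contributes w_i if α_i > 1, else 0.
α_i > 1 for i ∈ {2}; NE contributions (0, 6, 0), X = 6.
u_3 = (13 − 0) + 0.8·6 = 17.8.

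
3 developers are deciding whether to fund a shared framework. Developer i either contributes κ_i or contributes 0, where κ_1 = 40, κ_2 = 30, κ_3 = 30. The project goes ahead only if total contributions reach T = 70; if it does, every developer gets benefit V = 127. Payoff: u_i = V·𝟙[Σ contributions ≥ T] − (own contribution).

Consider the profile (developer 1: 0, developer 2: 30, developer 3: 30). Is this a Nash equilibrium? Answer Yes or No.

No

Total = 60 < 70: not provided.
Developer 1 (pledges 0, payoff 0): pledging 40 → total 100, payoff 87. Profitable deviation.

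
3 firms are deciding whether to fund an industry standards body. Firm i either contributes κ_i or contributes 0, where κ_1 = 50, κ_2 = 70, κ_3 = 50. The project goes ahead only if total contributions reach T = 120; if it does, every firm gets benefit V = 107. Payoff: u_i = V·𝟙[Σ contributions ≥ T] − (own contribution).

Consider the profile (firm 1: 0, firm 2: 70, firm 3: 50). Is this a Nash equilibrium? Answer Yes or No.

Total = 120 ≥ 120: provided.
Firm 1 (pledges 0, payoff 107): pledging 50 → total 170, payoff 57. No gain.
Firm 2 (pledges 70, payoff 37): dropping to 0 → total 50, payoff 0. No gain.
Firm 3 (pledges 50, payoff 57): dropping to 0 → total 70, payoff 0. No gain.

Yes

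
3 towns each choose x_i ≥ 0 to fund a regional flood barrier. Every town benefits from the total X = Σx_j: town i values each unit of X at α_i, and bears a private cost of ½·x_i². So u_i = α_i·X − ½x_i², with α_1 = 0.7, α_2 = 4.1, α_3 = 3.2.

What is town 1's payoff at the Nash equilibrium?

5.355

Town i's FOC: ∂u_i/∂x_i = α_i − x_i = 0, so x_i* = α_i.
NE contributions = (0.7, 4.1, 3.2); X = 8.
u_1 = α_1·X − ½·(x_1)² = 0.7·8 − ½·0.7² = 5.355.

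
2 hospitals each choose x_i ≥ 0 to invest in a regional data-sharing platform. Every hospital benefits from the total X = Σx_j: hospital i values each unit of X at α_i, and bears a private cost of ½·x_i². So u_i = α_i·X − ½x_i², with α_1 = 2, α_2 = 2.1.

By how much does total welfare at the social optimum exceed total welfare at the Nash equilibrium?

4.205

Hospital i's FOC: ∂u_i/∂x_i = α_i − x_i = 0, so x_i* = α_i.
NE contributions = (2, 2.1); X = 4.1.
W^NE = (Σα)·X − ½Σα_i² = 4.1² − ½·8.41 = 12.605.
Planner sets x_i = Σα_j = 4.1 for every i, so X^SO = 2·4.1 = 8.2.
W^SO = (Σα)·X^SO − ½·2·(Σα)² = (2/2)·4.1² = 16.81.
Deadweight loss = W^SO − W^NE = 4.205.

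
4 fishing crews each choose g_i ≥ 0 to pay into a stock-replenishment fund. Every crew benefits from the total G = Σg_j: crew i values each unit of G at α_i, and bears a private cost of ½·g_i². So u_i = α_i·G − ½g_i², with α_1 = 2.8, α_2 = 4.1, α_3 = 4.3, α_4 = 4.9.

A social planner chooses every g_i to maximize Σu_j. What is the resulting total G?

64.4

Planner FOC: ∂(Σu_j)/∂g_i = (Σα_j) − g_i = 0, so g_i^SO = Σα_j = 16.1 for every i; G^SO = 64.4.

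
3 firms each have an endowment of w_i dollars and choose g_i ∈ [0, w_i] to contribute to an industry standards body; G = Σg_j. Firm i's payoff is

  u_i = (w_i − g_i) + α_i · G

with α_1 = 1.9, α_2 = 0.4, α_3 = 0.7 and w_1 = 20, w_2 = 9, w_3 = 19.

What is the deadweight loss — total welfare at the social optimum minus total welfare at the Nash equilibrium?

56

∂u_i/∂g_i = α_i − 1, so firm i contributes w_i if α_i > 1, else 0.
α_i > 1 for i ∈ {1}; NE contributions (20, 0, 0), G = 20.
W^NE = Σw_i − G^NE + (Σα_i)·G^NE = 48 + 2·20 = 88.
Planner: ∂(Σu_j)/∂g_i = Σα_j − 1 = 2 > 0, so everyone contributes w_i; G^SO = 48, W^SO = 48 + 2·48 = 144.
Deadweight loss = 56.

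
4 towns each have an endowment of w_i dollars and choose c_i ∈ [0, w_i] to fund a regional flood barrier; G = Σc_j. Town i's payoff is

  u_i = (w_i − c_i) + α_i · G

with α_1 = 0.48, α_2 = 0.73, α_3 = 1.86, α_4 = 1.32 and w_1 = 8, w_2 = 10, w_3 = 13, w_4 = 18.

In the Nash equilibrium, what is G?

∂u_i/∂c_i = α_i − 1, so town i contributes w_i if α_i > 1, else 0.
α_i > 1 for i ∈ {3, 4}; NE contributions (0, 0, 13, 18), G = 31.

31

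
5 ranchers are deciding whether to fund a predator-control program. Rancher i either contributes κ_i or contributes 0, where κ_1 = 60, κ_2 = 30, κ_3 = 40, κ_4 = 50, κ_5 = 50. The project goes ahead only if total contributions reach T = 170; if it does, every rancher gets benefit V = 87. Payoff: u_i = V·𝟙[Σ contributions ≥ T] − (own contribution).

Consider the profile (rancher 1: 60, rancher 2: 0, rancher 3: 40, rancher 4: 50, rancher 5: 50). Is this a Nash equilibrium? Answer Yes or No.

Yes

Total = 200 ≥ 170: provided.
Rancher 1 (pledges 60, payoff 27): dropping to 0 → total 140, payoff 0. No gain.
Rancher 2 (pledges 0, payoff 87): pledging 30 → total 230, payoff 57. No gain.
Rancher 3 (pledges 40, payoff 47): dropping to 0 → total 160, payoff 0. No gain.
Rancher 4 (pledges 50, payoff 37): dropping to 0 → total 150, payoff 0. No gain.
Rancher 5 (pledges 50, payoff 37): dropping to 0 → total 150, payoff 0. No gain.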